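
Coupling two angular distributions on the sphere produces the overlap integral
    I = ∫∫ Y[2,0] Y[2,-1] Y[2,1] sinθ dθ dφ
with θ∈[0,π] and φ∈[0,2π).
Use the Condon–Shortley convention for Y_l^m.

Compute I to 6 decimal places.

m-sum 0 ✓  L=6 even ✓  0≤2≤4 ✓
Π(2lᵢ+1) = 5×5×5 = 125
triangle coeff Δ(2,2,2) = 1/630
Σ_t [0,2]: t=0:+1/8 t=1:−1/1 t=2:+1/8 = -3/4
(3j)²=2/35 [(2 2 2; 0 0 0)], sign=-1
Σ_t [0,1]: t=0:+1/4 t=1:−1/2 = -1/4
(3j)²=1/70 [(2 2 2; 0 -1 1)], sign=+1
⇒ 4πI² = 5/49
I = (-1)√(5/49/(4π)) = -0.09011188

-0.090112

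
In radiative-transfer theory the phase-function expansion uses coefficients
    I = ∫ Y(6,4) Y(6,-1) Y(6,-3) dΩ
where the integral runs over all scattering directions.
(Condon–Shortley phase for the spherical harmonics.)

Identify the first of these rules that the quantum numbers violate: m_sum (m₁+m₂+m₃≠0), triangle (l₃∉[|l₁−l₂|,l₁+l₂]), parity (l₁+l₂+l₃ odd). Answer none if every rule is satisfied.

Σmᵢ = 0  ✓
l₃∈[|l₁−l₂|,l₁+l₂]=[0,12], have l₃=6  ✓
Σlᵢ = 18 ⇒ even  ✓

none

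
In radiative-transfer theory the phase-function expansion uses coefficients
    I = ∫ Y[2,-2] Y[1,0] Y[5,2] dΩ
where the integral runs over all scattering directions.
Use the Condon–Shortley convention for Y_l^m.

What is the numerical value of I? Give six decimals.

0.000000

triangle: need 1≤l₃≤3, have 5; I=0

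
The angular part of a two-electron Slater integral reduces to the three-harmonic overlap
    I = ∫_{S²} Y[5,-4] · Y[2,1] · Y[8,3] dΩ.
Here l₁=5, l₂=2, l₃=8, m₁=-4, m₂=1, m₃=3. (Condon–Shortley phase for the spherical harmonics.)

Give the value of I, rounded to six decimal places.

|5−2|≤8≤5+2 violated ⇒ I = 0

0.000000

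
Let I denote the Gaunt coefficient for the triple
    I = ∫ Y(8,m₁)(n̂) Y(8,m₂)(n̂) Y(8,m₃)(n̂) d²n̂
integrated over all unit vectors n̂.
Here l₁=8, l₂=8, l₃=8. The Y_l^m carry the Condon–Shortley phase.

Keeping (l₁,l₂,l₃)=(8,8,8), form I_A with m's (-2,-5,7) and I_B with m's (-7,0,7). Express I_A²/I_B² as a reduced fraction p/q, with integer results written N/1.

l's match ⇒ only the (l;m) 3-j factors differ between A and B.
A: triangle coeff Δ(8,8,8) = 1/236637794250; Σ_t [2,3]: t=2:+1/292626432000 t=3:−1/146313216000 = -1/292626432000; (3j)²=234/37145 [(8 8 8; -2 -5 7)], sign=+1
B: triangle coeff Δ(8,8,8) = 1/236637794250; Σ_t [7,8]: t=7:−1/1024192512000 t=8:+1/8193540096000 = -1/1170505728000; (3j)²=637/74290 [(8 8 8; -7 0 7)], sign=+1
I_A²/I_B² = (234/37145)/(637/74290) = 36/49

36/49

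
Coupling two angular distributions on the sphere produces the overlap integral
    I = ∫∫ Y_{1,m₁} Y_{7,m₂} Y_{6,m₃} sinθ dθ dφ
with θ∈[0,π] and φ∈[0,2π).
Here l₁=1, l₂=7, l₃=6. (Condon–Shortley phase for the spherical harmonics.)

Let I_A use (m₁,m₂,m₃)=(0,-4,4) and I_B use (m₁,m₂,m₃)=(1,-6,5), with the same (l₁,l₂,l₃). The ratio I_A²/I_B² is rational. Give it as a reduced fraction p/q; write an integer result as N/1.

Same 1,7,6: normalisation and zero-m 3j drop out of the ratio.
A: Δ: 2! 0! 12! / 15! → 1/1365; sum: t=1:−1/7257600 = -1/7257600; 3j²(1 7 6; 0 -4 4) = Δ·Π!·Σ² = 11/455  (sign -1)
B: Δ: 2! 0! 12! / 15! → 1/1365; sum: t=0:+1/79833600 = 1/79833600; 3j²(1 7 6; 1 -6 5) = Δ·Π!·Σ² = 2/35  (sign -1)
I_A²/I_B² = (11/455)/(2/35) = 11/26

11/26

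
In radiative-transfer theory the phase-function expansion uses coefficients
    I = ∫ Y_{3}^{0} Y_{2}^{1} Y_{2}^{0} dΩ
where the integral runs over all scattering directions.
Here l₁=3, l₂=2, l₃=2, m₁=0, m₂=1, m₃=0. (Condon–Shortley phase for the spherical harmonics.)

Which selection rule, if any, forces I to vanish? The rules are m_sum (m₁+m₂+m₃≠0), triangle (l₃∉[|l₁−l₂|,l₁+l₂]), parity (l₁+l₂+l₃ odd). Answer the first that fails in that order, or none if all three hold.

m₁+m₂+m₃ = 0 + 1 + 0 = 1  ✗
triangle: |3−2|=1 ≤ l₃=2 ≤ 3+2=5
parity: l₁+l₂+l₃ = 7 is odd

m_sum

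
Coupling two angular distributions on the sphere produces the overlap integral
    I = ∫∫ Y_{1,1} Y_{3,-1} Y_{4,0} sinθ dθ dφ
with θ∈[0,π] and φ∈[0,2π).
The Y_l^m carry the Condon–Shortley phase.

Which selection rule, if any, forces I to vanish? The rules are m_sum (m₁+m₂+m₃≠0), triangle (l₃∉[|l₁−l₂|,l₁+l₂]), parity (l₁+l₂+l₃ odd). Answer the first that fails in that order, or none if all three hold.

Σmᵢ = 0  ✓
l₃∈[|l₁−l₂|,l₁+l₂]=[2,4], have l₃=4  ✓
Σlᵢ = 8 ⇒ even  ✓

none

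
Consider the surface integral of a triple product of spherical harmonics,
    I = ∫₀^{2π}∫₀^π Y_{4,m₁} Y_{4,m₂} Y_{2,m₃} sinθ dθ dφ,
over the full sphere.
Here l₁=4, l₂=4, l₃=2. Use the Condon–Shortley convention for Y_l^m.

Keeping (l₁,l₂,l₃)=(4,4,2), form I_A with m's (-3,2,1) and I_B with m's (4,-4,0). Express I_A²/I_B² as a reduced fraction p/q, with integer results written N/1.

Same 4,4,2: normalisation and zero-m 3j drop out of the ratio.
A: Δ: 6! 2! 2! / 11! → 1/13860; sum: t=5:−1/240 t=6:+1/1440 = -1/288; 3j²(4 4 2; -3 2 1) = Δ·Π!·Σ² = 5/132  (sign +1)
B: Δ: 6! 2! 2! / 11! → 1/13860; sum: t=0:+1/2880 = 1/2880; 3j²(4 4 2; 4 -4 0) = Δ·Π!·Σ² = 28/495  (sign +1)
I_A²/I_B² = (5/132)/(28/495) = 75/112

75/112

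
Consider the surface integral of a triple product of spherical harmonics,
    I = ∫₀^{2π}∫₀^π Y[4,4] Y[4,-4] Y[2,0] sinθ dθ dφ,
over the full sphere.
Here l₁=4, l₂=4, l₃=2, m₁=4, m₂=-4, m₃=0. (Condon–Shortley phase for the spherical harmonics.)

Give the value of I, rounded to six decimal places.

-0.229376

m-sum 0 ✓  L=10 even ✓  0≤2≤8 ✓
Π(2lᵢ+1) = 9×9×5 = 405
triangle coeff Δ(4,4,2) = 1/13860
Σ_t [2,4]: t=2:+1/192 t=3:−1/36 t=4:+1/192 = -5/288
(3j)²=20/693 [(4 4 2; 0 0 0)], sign=-1
Σ_t [0,0]: t=0:+1/2880 = 1/2880
(3j)²=28/495 [(4 4 2; 4 -4 0)], sign=+1
⇒ 4πI² = 80/121
I = (-1)√(80/121/(4π)) = -0.22937568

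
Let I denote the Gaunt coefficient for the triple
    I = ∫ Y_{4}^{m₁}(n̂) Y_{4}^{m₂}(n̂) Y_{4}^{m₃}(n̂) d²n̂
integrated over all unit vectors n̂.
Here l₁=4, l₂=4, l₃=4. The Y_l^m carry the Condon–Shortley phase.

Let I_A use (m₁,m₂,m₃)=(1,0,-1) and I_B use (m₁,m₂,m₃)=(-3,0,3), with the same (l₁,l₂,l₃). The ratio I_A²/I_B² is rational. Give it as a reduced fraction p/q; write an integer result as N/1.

Shared (l₁,l₂,l₃)=(4,4,4): N and (l;000)² cancel in I_A²/I_B².
A: Δ = 4!·4!·4!/13! = 1/450450; Racah Σ t=0..3: t=0:+1/3456 t=1:−1/144 t=2:+1/96 t=3:−1/864 = 1/384; ⇒ 3j(4 4 4; 1 0 -1)² = 9/2002, sgn -1
B: Δ = 4!·4!·4!/13! = 1/450450; Racah Σ t=3..4: t=3:−1/864 t=4:+1/3456 = -1/1152; ⇒ 3j(4 4 4; -3 0 3)² = 7/286, sgn +1
I_A²/I_B² = (9/2002)/(7/286) = 9/49

9/49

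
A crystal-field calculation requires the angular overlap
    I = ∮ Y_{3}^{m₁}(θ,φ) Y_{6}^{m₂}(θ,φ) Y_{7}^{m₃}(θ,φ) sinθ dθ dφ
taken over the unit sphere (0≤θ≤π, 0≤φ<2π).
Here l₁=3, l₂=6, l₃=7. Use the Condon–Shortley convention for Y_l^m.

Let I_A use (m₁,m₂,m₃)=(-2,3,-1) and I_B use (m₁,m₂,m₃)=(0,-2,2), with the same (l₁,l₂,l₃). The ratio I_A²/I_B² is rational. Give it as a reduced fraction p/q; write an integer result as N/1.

845/196

Shared (l₁,l₂,l₃)=(3,6,7): N and (l;000)² cancel in I_A²/I_B².
A: Δ = 2!·4!·10!/17! = 1/2042040; Racah Σ t=1..2: t=1:−1/1935360 t=2:+1/362880 = 13/5806080; ⇒ 3j(3 6 7; -2 3 -1)² = 195/10472, sgn +1
B: Δ = 2!·4!·10!/17! = 1/2042040; Racah Σ t=0..2: t=0:+1/207360 t=1:−1/120960 t=2:+1/967680 = -1/414720; ⇒ 3j(3 6 7; 0 -2 2)² = 21/4862, sgn +1
I_A²/I_B² = (195/10472)/(21/4862) = 845/196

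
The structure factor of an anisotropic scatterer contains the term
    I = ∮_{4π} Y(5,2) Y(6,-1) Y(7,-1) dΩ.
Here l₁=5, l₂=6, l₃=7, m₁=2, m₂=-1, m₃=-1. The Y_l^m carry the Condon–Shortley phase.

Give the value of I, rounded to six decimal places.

Rules hold: Σm=0, L=18 even, 1≤7≤11.
N = 11·13·15 = 2145
Δ = 4!·6!·8!/19! = 1/174594420
Racah Σ t=0..4: t=0:+1/4147200 t=1:−1/207360 t=2:+1/82944 t=3:−1/207360 t=4:+1/4147200 = 1/345600
⇒ 3j(5 6 7; 0 0 0)² = 420/46189, sgn -1
Racah Σ t=0..3: t=0:+1/622080 t=1:−1/165888 t=2:+1/345600 t=3:−1/6220800 = -7/4147200
⇒ 3j(5 6 7; 2 -1 -1)² = 2401/277134, sgn -1
4πI² = N·(3j₀)²·(3jₘ)² = 2521050/14919047
I = +1·√(0.168982/4π) = 0.11596188

0.115962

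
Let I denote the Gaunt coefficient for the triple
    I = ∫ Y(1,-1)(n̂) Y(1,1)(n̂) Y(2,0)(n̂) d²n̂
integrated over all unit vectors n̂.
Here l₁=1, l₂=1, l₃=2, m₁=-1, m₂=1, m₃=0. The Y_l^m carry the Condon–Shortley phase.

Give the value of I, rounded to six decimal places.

0.126157

Rules hold: Σm=0, L=4 even, 0≤2≤2.
N = 3·3·5 = 45
Δ = 0!·2!·2!/5! = 1/30
Racah Σ t=0..0: t=0:+1/1 = 1/1
⇒ 3j(1 1 2; 0 0 0)² = 2/15, sgn +1
Racah Σ t=0..0: t=0:+1/4 = 1/4
⇒ 3j(1 1 2; -1 1 0)² = 1/30, sgn +1
4πI² = N·(3j₀)²·(3jₘ)² = 1/5
I = +1·√(0.2/4π) = 0.12615663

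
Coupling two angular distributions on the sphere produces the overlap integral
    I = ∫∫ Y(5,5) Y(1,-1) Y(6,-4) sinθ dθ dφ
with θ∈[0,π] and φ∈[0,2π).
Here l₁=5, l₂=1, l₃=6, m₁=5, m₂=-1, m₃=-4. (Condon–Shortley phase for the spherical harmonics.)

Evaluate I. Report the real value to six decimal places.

Checks pass: Σm=0; 12 even; l₃=6∈[4,6].
(2·5+1)(2·1+1)(2·6+1) = 429
Δ: 0! 10! 2! / 13! → 1/858
sum: t=0:+1/14400 = 1/14400
3j²(5 1 6; 0 0 0) = Δ·Π!·Σ² = 6/143  (sign +1)
sum: t=0:+1/7257600 = 1/7257600
3j²(5 1 6; 5 -1 -4) = Δ·Π!·Σ² = 1/858  (sign +1)
combine: 4πI² = 429·6/143·1/858 = 3/143
take √, sign +1: I = 0.04085899

0.040859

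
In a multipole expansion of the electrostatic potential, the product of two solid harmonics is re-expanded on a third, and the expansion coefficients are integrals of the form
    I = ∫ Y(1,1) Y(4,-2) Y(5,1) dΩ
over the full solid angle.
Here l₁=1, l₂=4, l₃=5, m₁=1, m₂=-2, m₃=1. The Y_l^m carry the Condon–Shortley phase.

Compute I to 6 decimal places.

-0.120286

Checks pass: Σm=0; 10 even; l₃=5∈[3,5].
(2·1+1)(2·4+1)(2·5+1) = 297
Δ: 0! 2! 8! / 11! → 1/495
sum: t=0:+1/576 = 1/576
3j²(1 4 5; 0 0 0) = Δ·Π!·Σ² = 5/99  (sign -1)
sum: t=0:+1/2880 = 1/2880
3j²(1 4 5; 1 -2 1) = Δ·Π!·Σ² = 2/165  (sign +1)
combine: 4πI² = 297·5/99·2/165 = 2/11
take √, sign -1: I = -0.12028562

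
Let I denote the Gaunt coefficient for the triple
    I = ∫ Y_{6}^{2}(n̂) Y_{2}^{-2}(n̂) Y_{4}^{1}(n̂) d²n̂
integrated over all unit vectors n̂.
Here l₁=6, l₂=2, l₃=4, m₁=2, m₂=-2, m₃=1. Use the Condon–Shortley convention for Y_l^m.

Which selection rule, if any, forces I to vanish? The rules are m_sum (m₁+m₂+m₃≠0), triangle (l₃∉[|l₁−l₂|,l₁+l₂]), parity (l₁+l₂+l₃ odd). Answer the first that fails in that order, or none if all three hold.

m_sum

azimuthal sum: 2 − 2 + 1 = 1  ✗
4 ≤ 4 ≤ 8 (triangle on l)
L = 6 + 2 + 4 = 12 (even)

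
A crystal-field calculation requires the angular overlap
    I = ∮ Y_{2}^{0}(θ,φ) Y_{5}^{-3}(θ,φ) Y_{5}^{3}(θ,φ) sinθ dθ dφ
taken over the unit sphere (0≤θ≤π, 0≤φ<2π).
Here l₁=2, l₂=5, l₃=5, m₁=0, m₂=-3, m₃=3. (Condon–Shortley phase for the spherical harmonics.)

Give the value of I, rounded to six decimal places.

-0.016174

Checks pass: Σm=0; 12 even; l₃=5∈[3,7].
(2·2+1)(2·5+1)(2·5+1) = 605
Δ: 2! 2! 8! / 13! → 1/38610
sum: t=0:+1/2880 t=1:−1/576 t=2:+1/2880 = -1/960
3j²(2 5 5; 0 0 0) = Δ·Π!·Σ² = 10/429  (sign +1)
sum: t=0:+1/5760 t=1:−1/5040 t=2:+1/161280 = -1/53760
3j²(2 5 5; 0 -3 3) = Δ·Π!·Σ² = 1/4290  (sign -1)
combine: 4πI² = 605·10/429·1/4290 = 5/1521
take √, sign -1: I = -0.01617393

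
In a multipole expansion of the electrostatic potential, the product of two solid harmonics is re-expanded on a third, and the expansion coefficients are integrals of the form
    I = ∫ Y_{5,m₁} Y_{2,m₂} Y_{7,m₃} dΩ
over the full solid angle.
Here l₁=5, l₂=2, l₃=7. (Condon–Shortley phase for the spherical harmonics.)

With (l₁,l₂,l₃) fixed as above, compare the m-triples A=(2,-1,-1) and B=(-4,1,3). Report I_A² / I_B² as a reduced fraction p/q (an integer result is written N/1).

l's match ⇒ only the (l;m) 3-j factors differ between A and B.
A: triangle coeff Δ(5,2,7) = 1/15015; Σ_t [0,0]: t=0:+1/181440 = 1/181440; (3j)²=32/3003 [(5 2 7; 2 -1 -1)], sign=+1
B: triangle coeff Δ(5,2,7) = 1/15015; Σ_t [0,0]: t=0:+1/2177280 = 1/2177280; (3j)²=8/3003 [(5 2 7; -4 1 3)], sign=+1
I_A²/I_B² = (32/3003)/(8/3003) = 4/1

4/1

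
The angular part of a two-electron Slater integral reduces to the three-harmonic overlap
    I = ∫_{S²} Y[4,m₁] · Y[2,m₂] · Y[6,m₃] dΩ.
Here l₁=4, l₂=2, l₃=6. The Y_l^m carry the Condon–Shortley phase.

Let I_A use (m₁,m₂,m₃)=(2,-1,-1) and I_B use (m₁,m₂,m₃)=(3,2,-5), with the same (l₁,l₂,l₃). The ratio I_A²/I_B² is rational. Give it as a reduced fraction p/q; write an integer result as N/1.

7/33

Same 4,2,6: normalisation and zero-m 3j drop out of the ratio.
A: Δ: 0! 8! 4! / 13! → 1/6435; sum: t=0:+1/8640 = 1/8640; 3j²(4 2 6; 2 -1 -1) = Δ·Π!·Σ² = 14/1287  (sign -1)
B: Δ: 0! 8! 4! / 13! → 1/6435; sum: t=0:+1/120960 = 1/120960; 3j²(4 2 6; 3 2 -5) = Δ·Π!·Σ² = 2/39  (sign -1)
I_A²/I_B² = (14/1287)/(2/39) = 7/33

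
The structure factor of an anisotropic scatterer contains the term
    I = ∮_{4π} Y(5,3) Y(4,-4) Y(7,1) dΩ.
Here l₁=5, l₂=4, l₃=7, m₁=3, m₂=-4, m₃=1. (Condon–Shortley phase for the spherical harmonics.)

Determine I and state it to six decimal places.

0.073615

Rules hold: Σm=0, L=16 even, 1≤7≤9.
N = 11·9·15 = 1485
Δ = 2!·8!·6!/17! = 1/6126120
Racah Σ t=0..2: t=0:+1/69120 t=1:−1/20736 t=2:+1/69120 = -1/51840
⇒ 3j(5 4 7; 0 0 0)² = 280/21879, sgn +1
Racah Σ t=0..0: t=0:+1/2073600 = 1/2073600
⇒ 3j(5 4 7; 3 -4 1)² = 392/109395, sgn +1
4πI² = N·(3j₀)²·(3jₘ)² = 109760/1611753
I = +1·√(0.0680998/4π) = 0.07361526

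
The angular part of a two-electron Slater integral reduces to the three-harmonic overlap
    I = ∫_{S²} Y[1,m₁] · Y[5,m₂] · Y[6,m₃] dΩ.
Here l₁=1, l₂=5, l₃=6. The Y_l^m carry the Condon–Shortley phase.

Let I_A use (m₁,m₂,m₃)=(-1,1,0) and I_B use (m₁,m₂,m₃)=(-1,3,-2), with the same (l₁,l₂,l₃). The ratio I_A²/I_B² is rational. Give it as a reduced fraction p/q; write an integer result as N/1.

l's match ⇒ only the (l;m) 3-j factors differ between A and B.
A: triangle coeff Δ(1,5,6) = 1/858; Σ_t [0,0]: t=0:+1/34560 = 1/34560; (3j)²=5/286 [(1 5 6; -1 1 0)], sign=+1
B: triangle coeff Δ(1,5,6) = 1/858; Σ_t [0,0]: t=0:+1/161280 = 1/161280; (3j)²=1/143 [(1 5 6; -1 3 -2)], sign=+1
I_A²/I_B² = (5/286)/(1/143) = 5/2

5/2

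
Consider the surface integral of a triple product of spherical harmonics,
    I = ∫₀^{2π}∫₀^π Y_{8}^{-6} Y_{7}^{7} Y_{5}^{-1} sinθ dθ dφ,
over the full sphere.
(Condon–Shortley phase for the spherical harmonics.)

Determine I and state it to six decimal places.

Checks pass: Σm=0; 20 even; l₃=5∈[1,15].
(2·8+1)(2·7+1)(2·5+1) = 2805
Δ: 10! 6! 4! / 21! → 1/814773960
sum: t=3:−1/87091200 t=4:+1/4976640 t=5:−1/2073600 t=6:+1/4976640 t=7:−1/87091200 = -1/9676800
3j²(8 7 5; 0 0 0) = Δ·Π!·Σ² = 360/46189  (sign +1)
sum: t=10:+1/4180377600 = 1/4180377600
3j²(8 7 5; -6 7 -1) = Δ·Π!·Σ² = 143/7752  (sign +1)
combine: 4πI² = 2805·360/46189·143/7752 = 2475/6137
take √, sign +1: I = 0.17914497

0.179145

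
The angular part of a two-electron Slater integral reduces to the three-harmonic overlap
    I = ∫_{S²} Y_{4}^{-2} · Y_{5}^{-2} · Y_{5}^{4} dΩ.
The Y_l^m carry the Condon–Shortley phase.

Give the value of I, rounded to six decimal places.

0.118854

m-sum 0 ✓  L=14 even ✓  1≤5≤9 ✓
Π(2lᵢ+1) = 9×11×11 = 1089
triangle coeff Δ(4,5,5) = 1/3153150
Σ_t [0,4]: t=0:+1/69120 t=1:−1/1728 t=2:+1/576 t=3:−1/1728 t=4:+1/69120 = 7/11520
(3j)²=2/143 [(4 5 5; 0 0 0)], sign=-1
Σ_t [2,3]: t=2:+1/11520 t=3:−1/25920 = 1/20736
(3j)²=5/429 [(4 5 5; -2 -2 4)], sign=-1
⇒ 4πI² = 30/169
I = (+1)√(30/169/(4π)) = 0.11885360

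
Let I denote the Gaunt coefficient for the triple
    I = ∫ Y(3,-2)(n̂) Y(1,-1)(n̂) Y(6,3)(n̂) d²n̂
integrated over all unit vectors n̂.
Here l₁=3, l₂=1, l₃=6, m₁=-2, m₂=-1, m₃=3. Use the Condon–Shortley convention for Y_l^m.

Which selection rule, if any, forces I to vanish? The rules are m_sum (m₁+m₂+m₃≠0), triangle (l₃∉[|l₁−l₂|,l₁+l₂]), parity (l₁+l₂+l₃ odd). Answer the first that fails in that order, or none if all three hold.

m₁+m₂+m₃ = -2 − 1 + 3 = 0  ✓
triangle: |3−1|=2 ≤ l₃=6 ≤ 3+1=4  ✗
parity: l₁+l₂+l₃ = 10 is even

triangle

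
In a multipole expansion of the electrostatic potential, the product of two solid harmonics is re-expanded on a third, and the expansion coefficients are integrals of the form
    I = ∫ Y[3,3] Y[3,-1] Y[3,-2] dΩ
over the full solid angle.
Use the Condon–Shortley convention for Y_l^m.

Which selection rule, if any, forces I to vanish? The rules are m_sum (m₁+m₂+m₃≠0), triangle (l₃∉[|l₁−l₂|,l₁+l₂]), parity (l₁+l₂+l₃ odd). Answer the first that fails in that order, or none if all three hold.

azimuthal sum: 3 − 1 − 2 = 0  ✓
0 ≤ 3 ≤ 6 (triangle on l)  ✓
L = 3 + 3 + 3 = 9 (odd)  ✗

parity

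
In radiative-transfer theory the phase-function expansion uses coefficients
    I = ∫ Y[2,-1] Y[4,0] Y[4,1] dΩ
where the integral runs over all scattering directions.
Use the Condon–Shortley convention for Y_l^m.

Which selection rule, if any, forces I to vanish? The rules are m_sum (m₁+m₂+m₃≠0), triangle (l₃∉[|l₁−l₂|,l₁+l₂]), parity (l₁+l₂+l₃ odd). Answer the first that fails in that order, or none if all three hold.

Σmᵢ = 0  ✓
l₃∈[|l₁−l₂|,l₁+l₂]=[2,6], have l₃=4  ✓
Σlᵢ = 10 ⇒ even  ✓

none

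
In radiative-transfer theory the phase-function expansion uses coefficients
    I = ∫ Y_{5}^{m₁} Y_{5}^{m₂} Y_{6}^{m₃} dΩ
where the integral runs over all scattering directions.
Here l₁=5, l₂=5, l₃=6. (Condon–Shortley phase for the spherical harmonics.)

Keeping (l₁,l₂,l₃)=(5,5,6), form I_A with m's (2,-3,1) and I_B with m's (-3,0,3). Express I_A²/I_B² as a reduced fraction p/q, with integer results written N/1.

28/1875

l's match ⇒ only the (l;m) 3-j factors differ between A and B.
A: triangle coeff Δ(5,5,6) = 1/28588560; Σ_t [0,2]: t=0:+1/41472 t=1:−1/34560 t=2:+1/345600 = -1/518400; (3j)²=7/36465 [(5 5 6; 2 -3 1)], sign=+1
B: triangle coeff Δ(5,5,6) = 1/28588560; Σ_t [2,4]: t=2:+1/103680 t=3:−1/34560 t=4:+1/138240 = -1/82944; (3j)²=125/9724 [(5 5 6; -3 0 3)], sign=+1
I_A²/I_B² = (7/36465)/(125/9724) = 28/1875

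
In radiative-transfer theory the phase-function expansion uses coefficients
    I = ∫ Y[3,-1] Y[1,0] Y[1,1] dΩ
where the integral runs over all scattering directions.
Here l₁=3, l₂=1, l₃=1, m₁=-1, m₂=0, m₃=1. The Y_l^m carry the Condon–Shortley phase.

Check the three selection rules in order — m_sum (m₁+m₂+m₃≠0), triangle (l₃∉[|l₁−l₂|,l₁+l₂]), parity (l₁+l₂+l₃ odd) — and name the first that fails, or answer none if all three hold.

triangle

Σmᵢ = 0  ✓
l₃∈[|l₁−l₂|,l₁+l₂]=[2,4], have l₃=1  ✗
Σlᵢ = 5 ⇒ odd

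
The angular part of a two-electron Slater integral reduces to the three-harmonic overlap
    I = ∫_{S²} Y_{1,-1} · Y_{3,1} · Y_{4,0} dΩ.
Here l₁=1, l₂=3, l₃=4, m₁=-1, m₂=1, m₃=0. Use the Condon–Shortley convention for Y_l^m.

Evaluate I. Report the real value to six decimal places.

0.150786

Checks pass: Σm=0; 8 even; l₃=4∈[2,4].
(2·1+1)(2·3+1)(2·4+1) = 189
Δ: 0! 2! 6! / 9! → 1/252
sum: t=0:+1/36 = 1/36
3j²(1 3 4; 0 0 0) = Δ·Π!·Σ² = 4/63  (sign +1)
sum: t=0:+1/96 = 1/96
3j²(1 3 4; -1 1 0) = Δ·Π!·Σ² = 1/42  (sign +1)
combine: 4πI² = 189·4/63·1/42 = 2/7
take √, sign +1: I = 0.15078601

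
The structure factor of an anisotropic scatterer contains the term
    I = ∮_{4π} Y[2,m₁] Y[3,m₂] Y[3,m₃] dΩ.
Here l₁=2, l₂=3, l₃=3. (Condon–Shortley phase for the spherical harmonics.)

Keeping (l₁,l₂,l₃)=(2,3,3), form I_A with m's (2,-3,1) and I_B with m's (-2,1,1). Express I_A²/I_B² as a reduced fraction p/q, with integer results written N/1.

l's match ⇒ only the (l;m) 3-j factors differ between A and B.
A: triangle coeff Δ(2,3,3) = 1/3780; Σ_t [0,0]: t=0:+1/96 = 1/96; (3j)²=1/42 [(2 3 3; 2 -3 1)], sign=+1
B: triangle coeff Δ(2,3,3) = 1/3780; Σ_t [2,2]: t=2:+1/16 = 1/16; (3j)²=2/35 [(2 3 3; -2 1 1)], sign=+1
I_A²/I_B² = (1/42)/(2/35) = 5/12

5/12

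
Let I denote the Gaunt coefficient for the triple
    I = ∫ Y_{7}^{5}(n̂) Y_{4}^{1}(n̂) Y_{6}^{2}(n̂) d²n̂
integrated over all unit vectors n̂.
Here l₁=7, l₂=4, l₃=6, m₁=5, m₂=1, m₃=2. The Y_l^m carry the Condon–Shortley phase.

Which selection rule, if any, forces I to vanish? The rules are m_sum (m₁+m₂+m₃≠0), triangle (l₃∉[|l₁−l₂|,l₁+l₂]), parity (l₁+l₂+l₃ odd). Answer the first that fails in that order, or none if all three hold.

m₁+m₂+m₃ = 5 + 1 + 2 = 8  ✗
triangle: |7−4|=3 ≤ l₃=6 ≤ 7+4=11
parity: l₁+l₂+l₃ = 17 is odd

m_sum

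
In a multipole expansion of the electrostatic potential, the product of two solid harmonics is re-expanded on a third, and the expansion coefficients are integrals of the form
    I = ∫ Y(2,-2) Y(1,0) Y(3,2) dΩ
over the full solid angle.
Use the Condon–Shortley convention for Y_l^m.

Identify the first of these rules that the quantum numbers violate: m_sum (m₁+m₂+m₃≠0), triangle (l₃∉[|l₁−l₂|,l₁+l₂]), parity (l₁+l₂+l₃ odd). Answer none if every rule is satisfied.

none

m₁+m₂+m₃ = -2 + 0 + 2 = 0  ✓
triangle: |2−1|=1 ≤ l₃=3 ≤ 2+1=3  ✓
parity: l₁+l₂+l₃ = 6 is even  ✓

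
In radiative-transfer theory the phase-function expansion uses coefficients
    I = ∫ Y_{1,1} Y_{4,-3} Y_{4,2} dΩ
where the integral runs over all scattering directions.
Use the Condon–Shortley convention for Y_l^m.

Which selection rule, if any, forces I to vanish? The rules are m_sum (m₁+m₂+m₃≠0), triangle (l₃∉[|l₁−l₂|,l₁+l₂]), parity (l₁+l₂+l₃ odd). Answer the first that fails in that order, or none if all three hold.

m₁+m₂+m₃ = 1 − 3 + 2 = 0  ✓
triangle: |1−4|=3 ≤ l₃=4 ≤ 1+4=5  ✓
parity: l₁+l₂+l₃ = 9 is odd  ✗

parity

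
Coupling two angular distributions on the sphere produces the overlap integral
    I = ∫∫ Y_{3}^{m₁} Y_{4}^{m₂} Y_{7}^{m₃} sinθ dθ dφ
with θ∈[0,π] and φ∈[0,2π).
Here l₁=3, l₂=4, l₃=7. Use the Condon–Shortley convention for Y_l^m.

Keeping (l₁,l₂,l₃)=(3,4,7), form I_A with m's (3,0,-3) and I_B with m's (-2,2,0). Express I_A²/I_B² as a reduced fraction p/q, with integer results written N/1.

Same 3,4,7: normalisation and zero-m 3j drop out of the ratio.
A: Δ: 0! 6! 8! / 15! → 1/45045; sum: t=0:+1/414720 = 1/414720; 3j²(3 4 7; 3 0 -3) = Δ·Π!·Σ² = 2/429  (sign +1)
B: Δ: 0! 6! 8! / 15! → 1/45045; sum: t=0:+1/172800 = 1/172800; 3j²(3 4 7; -2 2 0) = Δ·Π!·Σ² = 7/2145  (sign -1)
I_A²/I_B² = (2/429)/(7/2145) = 10/7

10/7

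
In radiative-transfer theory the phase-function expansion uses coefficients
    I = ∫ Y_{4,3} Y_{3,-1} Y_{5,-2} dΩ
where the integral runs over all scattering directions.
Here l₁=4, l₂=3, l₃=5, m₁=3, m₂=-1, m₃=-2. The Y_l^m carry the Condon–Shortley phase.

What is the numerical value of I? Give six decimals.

Checks pass: Σm=0; 12 even; l₃=5∈[1,7].
(2·4+1)(2·3+1)(2·5+1) = 693
Δ: 2! 6! 4! / 13! → 1/180180
sum: t=0:+1/576 t=1:−1/144 t=2:+1/576 = -1/288
3j²(4 3 5; 0 0 0) = Δ·Π!·Σ² = 20/1001  (sign +1)
sum: t=0:+1/960 t=1:−1/4320 = 7/8640
3j²(4 3 5; 3 -1 -2) = Δ·Π!·Σ² = 343/12870  (sign -1)
combine: 4πI² = 693·20/1001·343/12870 = 686/1859
take √, sign -1: I = -0.17136315

-0.171363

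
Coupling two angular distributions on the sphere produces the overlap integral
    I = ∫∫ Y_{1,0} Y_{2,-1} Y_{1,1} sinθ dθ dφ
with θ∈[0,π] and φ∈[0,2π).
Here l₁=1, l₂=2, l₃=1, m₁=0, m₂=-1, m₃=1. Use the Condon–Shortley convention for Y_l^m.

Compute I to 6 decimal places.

m-sum 0 ✓  L=4 even ✓  1≤1≤3 ✓
Π(2lᵢ+1) = 3×5×3 = 45
triangle coeff Δ(1,2,1) = 1/30
Σ_t [1,1]: t=1:−1/1 = -1/1
(3j)²=2/15 [(1 2 1; 0 0 0)], sign=+1
Σ_t [1,1]: t=1:−1/2 = -1/2
(3j)²=1/10 [(1 2 1; 0 -1 1)], sign=-1
⇒ 4πI² = 3/5
I = (-1)√(3/5/(4π)) = -0.21850969

-0.218510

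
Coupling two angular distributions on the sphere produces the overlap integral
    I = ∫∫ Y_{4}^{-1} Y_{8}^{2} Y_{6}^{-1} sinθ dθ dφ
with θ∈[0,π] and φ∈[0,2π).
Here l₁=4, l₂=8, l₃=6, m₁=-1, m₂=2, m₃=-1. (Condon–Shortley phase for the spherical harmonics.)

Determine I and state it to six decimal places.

Checks pass: Σm=0; 18 even; l₃=6∈[4,12].
(2·4+1)(2·8+1)(2·6+1) = 1989
Δ: 6! 2! 10! / 19! → 1/23279256
sum: t=2:+1/1658880 t=3:−1/518400 t=4:+1/1658880 = -1/1382400
3j²(4 8 6; 0 0 0) = Δ·Π!·Σ² = 504/46189  (sign -1)
sum: t=3:−1/2177280 t=4:+1/829440 t=5:−1/3456000 = 199/435456000
3j²(4 8 6; -1 2 -1) = Δ·Π!·Σ² = 39601/3879876  (sign -1)
combine: 4πI² = 1989·504/46189·39601/3879876 = 2138454/9653501
take √, sign +1: I = 0.13277081

0.132771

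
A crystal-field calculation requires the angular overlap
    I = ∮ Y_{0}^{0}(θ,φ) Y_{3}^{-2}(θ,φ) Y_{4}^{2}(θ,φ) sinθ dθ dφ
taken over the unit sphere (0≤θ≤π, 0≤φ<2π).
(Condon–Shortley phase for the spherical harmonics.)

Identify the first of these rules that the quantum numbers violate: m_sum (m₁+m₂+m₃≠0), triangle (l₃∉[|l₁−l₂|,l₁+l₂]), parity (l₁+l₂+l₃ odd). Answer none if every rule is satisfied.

triangle

Σmᵢ = 0  ✓
l₃∈[|l₁−l₂|,l₁+l₂]=[3,3], have l₃=4  ✗
Σlᵢ = 7 ⇒ odd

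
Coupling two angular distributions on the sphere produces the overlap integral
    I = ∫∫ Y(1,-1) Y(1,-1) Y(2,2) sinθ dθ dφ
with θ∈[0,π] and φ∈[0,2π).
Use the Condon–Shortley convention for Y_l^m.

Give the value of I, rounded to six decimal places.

0.309019

m-sum 0 ✓  L=4 even ✓  0≤2≤2 ✓
Π(2lᵢ+1) = 3×3×5 = 45
triangle coeff Δ(1,1,2) = 1/30
Σ_t [0,0]: t=0:+1/1 = 1/1
(3j)²=2/15 [(1 1 2; 0 0 0)], sign=+1
Σ_t [0,0]: t=0:+1/4 = 1/4
(3j)²=1/5 [(1 1 2; -1 -1 2)], sign=+1
⇒ 4πI² = 6/5
I = (+1)√(6/5/(4π)) = 0.30901936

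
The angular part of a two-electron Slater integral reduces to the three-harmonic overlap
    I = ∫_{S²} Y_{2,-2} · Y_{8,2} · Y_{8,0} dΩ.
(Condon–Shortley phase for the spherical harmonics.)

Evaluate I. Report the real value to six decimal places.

-0.192440

m-sum 0 ✓  L=18 even ✓  6≤8≤10 ✓
Π(2lᵢ+1) = 5×17×17 = 1445
triangle coeff Δ(2,8,8) = 1/348840
Σ_t [0,2]: t=0:+1/116121600 t=1:−1/25401600 t=2:+1/116121600 = -1/45158400
(3j)²=24/1615 [(2 8 8; 0 0 0)], sign=-1
Σ_t [2,2]: t=2:+1/116121600 = 1/116121600
(3j)²=7/323 [(2 8 8; -2 2 0)], sign=+1
⇒ 4πI² = 168/361
I = (-1)√(168/361/(4π)) = -0.19244034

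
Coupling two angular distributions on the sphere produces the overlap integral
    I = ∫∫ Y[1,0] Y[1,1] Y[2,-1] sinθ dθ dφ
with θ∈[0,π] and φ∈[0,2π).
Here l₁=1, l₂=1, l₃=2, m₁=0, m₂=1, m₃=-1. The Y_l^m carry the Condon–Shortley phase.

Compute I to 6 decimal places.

Rules hold: Σm=0, L=4 even, 0≤2≤2.
N = 3·3·5 = 45
Δ = 0!·2!·2!/5! = 1/30
Racah Σ t=0..0: t=0:+1/1 = 1/1
⇒ 3j(1 1 2; 0 0 0)² = 2/15, sgn +1
Racah Σ t=0..0: t=0:+1/2 = 1/2
⇒ 3j(1 1 2; 0 1 -1)² = 1/10, sgn -1
4πI² = N·(3j₀)²·(3jₘ)² = 3/5
I = -1·√(0.6/4π) = -0.21850969

-0.218510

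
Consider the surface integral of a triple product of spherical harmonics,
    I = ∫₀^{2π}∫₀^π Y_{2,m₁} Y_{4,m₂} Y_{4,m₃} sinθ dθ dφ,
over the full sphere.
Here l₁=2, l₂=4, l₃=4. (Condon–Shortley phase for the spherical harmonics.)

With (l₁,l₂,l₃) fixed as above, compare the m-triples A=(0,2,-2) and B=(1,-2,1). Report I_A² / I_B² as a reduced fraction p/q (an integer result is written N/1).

Shared (l₁,l₂,l₃)=(2,4,4): N and (l;000)² cancel in I_A²/I_B².
A: Δ = 2!·2!·6!/11! = 1/13860; Racah Σ t=0..2: t=0:+1/2880 t=1:−1/120 t=2:+1/192 = -1/360; ⇒ 3j(2 4 4; 0 2 -2)² = 16/3465, sgn -1
B: Δ = 2!·2!·6!/11! = 1/13860; Racah Σ t=0..1: t=0:+1/96 t=1:−1/240 = 1/160; ⇒ 3j(2 4 4; 1 -2 1)² = 27/1540, sgn -1
I_A²/I_B² = (16/3465)/(27/1540) = 64/243

64/243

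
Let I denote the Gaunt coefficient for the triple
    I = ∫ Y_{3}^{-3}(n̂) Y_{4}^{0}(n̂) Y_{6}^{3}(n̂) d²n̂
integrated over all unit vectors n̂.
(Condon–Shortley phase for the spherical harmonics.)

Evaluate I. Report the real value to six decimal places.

0.000000

Σlᵢ=13 odd — θ-integrand is odd under cosθ→−cosθ; I=0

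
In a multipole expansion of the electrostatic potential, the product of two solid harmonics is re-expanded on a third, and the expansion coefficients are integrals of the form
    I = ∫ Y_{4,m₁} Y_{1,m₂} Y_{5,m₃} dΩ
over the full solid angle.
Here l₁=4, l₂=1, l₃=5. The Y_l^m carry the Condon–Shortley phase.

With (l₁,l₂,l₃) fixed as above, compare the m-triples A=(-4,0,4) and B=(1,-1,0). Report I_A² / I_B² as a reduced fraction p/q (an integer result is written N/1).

9/10

Shared (l₁,l₂,l₃)=(4,1,5): N and (l;000)² cancel in I_A²/I_B².
A: Δ = 0!·8!·2!/11! = 1/495; Racah Σ t=0..0: t=0:+1/40320 = 1/40320; ⇒ 3j(4 1 5; -4 0 4)² = 1/55, sgn -1
B: Δ = 0!·8!·2!/11! = 1/495; Racah Σ t=0..0: t=0:+1/1440 = 1/1440; ⇒ 3j(4 1 5; 1 -1 0)² = 2/99, sgn -1
I_A²/I_B² = (1/55)/(2/99) = 9/10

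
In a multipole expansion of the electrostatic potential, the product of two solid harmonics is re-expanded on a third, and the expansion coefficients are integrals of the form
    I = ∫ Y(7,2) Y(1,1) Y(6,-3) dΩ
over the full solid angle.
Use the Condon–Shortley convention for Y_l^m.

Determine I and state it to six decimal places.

Checks pass: Σm=0; 14 even; l₃=6∈[6,8].
(2·7+1)(2·1+1)(2·6+1) = 585
Δ: 2! 12! 0! / 15! → 1/1365
sum: t=1:−1/518400 = -1/518400
3j²(7 1 6; 0 0 0) = Δ·Π!·Σ² = 7/195  (sign -1)
sum: t=2:+1/4354560 = 1/4354560
3j²(7 1 6; 2 1 -3) = Δ·Π!·Σ² = 2/273  (sign -1)
combine: 4πI² = 585·7/195·2/273 = 2/13
take √, sign +1: I = 0.11064668

0.110647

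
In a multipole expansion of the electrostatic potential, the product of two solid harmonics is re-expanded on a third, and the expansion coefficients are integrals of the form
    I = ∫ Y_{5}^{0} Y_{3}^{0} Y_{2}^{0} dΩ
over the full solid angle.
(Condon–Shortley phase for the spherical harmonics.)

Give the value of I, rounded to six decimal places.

Checks pass: Σm=0; 10 even; l₃=2∈[2,8].
(2·5+1)(2·3+1)(2·2+1) = 385
Δ: 6! 4! 0! / 11! → 1/2310
sum: t=3:−1/144 = -1/144
3j²(5 3 2; 0 0 0) = Δ·Π!·Σ² = 10/231  (sign -1)
(m-triple is (0,0,0) — same symbol as above.)
combine: 4πI² = 385·10/231·10/231 = 500/693
take √, sign +1: I = 0.23961470

0.239615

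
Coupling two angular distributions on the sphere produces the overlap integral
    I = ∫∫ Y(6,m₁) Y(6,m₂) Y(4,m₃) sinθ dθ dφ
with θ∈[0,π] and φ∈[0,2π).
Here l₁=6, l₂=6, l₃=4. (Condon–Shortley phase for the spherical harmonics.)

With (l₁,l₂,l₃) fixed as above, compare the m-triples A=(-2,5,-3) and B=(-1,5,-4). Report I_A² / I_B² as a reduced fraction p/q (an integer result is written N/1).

Shared (l₁,l₂,l₃)=(6,6,4): N and (l;000)² cancel in I_A²/I_B².
A: Δ = 8!·4!·4!/17! = 1/15315300; Racah Σ t=7..8: t=7:−1/725760 t=8:+1/5806080 = -1/829440; ⇒ 3j(6 6 4; -2 5 -3)² = 49/2652, sgn +1
B: Δ = 8!·4!·4!/17! = 1/15315300; Racah Σ t=7..7: t=7:−1/2903040 = -1/2903040; ⇒ 3j(6 6 4; -1 5 -4)² = 5/663, sgn -1
I_A²/I_B² = (49/2652)/(5/663) = 49/20

49/20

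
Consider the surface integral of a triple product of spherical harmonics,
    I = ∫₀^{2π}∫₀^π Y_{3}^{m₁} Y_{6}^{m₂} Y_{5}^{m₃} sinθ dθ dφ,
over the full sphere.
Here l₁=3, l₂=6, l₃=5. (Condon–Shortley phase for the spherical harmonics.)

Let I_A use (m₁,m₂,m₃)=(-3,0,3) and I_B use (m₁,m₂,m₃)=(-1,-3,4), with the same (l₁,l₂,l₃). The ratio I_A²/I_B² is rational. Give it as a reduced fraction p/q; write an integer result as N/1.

7/18

Shared (l₁,l₂,l₃)=(3,6,5): N and (l;000)² cancel in I_A²/I_B².
A: Δ = 4!·2!·8!/15! = 1/675675; Racah Σ t=4..4: t=4:+1/69120 = 1/69120; ⇒ 3j(3 6 5; -3 0 3)² = 4/429, sgn +1
B: Δ = 4!·2!·8!/15! = 1/675675; Racah Σ t=2..3: t=2:+1/40320 t=3:−1/241920 = 1/48384; ⇒ 3j(3 6 5; -1 -3 4)² = 24/1001, sgn -1
I_A²/I_B² = (4/429)/(24/1001) = 7/18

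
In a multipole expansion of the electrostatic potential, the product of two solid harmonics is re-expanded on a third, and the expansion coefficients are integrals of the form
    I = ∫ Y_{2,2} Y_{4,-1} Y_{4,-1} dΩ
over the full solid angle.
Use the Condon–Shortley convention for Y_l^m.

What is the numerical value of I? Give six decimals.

Checks pass: Σm=0; 10 even; l₃=4∈[2,6].
(2·2+1)(2·4+1)(2·4+1) = 405
Δ: 2! 2! 6! / 11! → 1/13860
sum: t=0:+1/192 t=1:−1/36 t=2:+1/192 = -5/288
3j²(2 4 4; 0 0 0) = Δ·Π!·Σ² = 20/693  (sign -1)
sum: t=0:+1/144 = 1/144
3j²(2 4 4; 2 -1 -1) = Δ·Π!·Σ² = 10/231  (sign -1)
combine: 4πI² = 405·20/693·10/231 = 3000/5929
take √, sign +1: I = 0.20066192

0.200662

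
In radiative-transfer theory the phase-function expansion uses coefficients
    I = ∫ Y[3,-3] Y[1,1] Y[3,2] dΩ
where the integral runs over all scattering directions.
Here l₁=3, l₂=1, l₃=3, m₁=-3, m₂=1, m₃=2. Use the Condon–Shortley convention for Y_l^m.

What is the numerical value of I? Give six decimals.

0.000000

Σlᵢ=7 odd — θ-integrand is odd under cosθ→−cosθ; I=0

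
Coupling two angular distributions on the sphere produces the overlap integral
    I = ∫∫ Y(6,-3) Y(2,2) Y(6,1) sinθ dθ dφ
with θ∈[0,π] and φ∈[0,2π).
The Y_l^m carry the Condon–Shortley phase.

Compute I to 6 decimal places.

0.177674

m-sum 0 ✓  L=14 even ✓  4≤6≤8 ✓
Π(2lᵢ+1) = 13×5×13 = 845
triangle coeff Δ(6,2,6) = 1/90090
Σ_t [0,2]: t=0:+1/69120 t=1:−1/14400 t=2:+1/69120 = -7/172800
(3j)²=14/715 [(6 2 6; 0 0 0)], sign=-1
Σ_t [2,2]: t=2:+1/120960 = 1/120960
(3j)²=24/1001 [(6 2 6; -3 2 1)], sign=-1
⇒ 4πI² = 48/121
I = (+1)√(48/121/(4π)) = 0.17767364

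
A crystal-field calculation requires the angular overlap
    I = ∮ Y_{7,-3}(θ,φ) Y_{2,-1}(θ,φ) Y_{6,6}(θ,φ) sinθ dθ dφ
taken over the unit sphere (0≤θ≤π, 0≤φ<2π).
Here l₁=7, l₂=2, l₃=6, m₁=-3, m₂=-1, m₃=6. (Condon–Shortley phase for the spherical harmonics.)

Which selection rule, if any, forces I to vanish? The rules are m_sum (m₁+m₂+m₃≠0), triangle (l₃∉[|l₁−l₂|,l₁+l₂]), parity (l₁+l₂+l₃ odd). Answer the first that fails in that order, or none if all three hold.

m_sum

m₁+m₂+m₃ = -3 − 1 + 6 = 2  ✗
triangle: |7−2|=5 ≤ l₃=6 ≤ 7+2=9
parity: l₁+l₂+l₃ = 15 is odd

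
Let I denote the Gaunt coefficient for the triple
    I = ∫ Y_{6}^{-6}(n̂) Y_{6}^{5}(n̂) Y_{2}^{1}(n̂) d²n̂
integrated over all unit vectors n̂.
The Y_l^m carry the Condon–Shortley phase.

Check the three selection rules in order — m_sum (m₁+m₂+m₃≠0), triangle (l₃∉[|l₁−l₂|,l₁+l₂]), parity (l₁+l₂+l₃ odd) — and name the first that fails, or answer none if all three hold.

none

azimuthal sum: -6 + 5 + 1 = 0  ✓
0 ≤ 2 ≤ 12 (triangle on l)  ✓
L = 6 + 6 + 2 = 14 (even)  ✓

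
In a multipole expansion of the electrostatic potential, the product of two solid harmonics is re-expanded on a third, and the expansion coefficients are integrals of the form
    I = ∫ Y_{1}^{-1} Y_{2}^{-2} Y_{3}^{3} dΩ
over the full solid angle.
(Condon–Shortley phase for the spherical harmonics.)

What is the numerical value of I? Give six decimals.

-0.319865

m-sum 0 ✓  L=6 even ✓  1≤3≤3 ✓
Π(2lᵢ+1) = 3×5×7 = 105
triangle coeff Δ(1,2,3) = 1/105
Σ_t [0,0]: t=0:+1/4 = 1/4
(3j)²=3/35 [(1 2 3; 0 0 0)], sign=-1
Σ_t [0,0]: t=0:+1/48 = 1/48
(3j)²=1/7 [(1 2 3; -1 -2 3)], sign=+1
⇒ 4πI² = 9/7
I = (-1)√(9/7/(4π)) = -0.31986543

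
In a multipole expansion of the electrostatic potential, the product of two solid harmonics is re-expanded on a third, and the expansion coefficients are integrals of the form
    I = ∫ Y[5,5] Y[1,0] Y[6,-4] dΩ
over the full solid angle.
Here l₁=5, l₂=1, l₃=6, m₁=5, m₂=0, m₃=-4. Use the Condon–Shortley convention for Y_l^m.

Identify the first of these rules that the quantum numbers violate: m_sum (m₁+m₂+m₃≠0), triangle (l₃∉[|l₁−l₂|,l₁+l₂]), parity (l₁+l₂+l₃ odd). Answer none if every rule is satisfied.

Σmᵢ = 1  ✗
l₃∈[|l₁−l₂|,l₁+l₂]=[4,6], have l₃=6
Σlᵢ = 12 ⇒ even

m_sum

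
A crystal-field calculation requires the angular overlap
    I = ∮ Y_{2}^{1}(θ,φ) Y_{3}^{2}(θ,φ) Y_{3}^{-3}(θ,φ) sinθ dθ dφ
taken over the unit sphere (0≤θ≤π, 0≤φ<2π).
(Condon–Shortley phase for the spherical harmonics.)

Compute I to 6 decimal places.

m-sum 0 ✓  L=8 even ✓  1≤3≤5 ✓
Π(2lᵢ+1) = 5×7×7 = 245
triangle coeff Δ(2,3,3) = 1/3780
Σ_t [0,2]: t=0:+1/24 t=1:−1/4 t=2:+1/24 = -1/6
(3j)²=4/105 [(2 3 3; 0 0 0)], sign=+1
Σ_t [1,1]: t=1:−1/48 = -1/48
(3j)²=5/84 [(2 3 3; 1 2 -3)], sign=-1
⇒ 4πI² = 5/9
I = (-1)√(5/9/(4π)) = -0.21026104

-0.210261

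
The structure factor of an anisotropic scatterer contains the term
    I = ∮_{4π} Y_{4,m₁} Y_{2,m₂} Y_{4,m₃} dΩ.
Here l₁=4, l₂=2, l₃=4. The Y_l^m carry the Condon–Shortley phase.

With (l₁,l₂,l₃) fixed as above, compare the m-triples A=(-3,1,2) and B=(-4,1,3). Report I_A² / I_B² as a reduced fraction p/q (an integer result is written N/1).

l's match ⇒ only the (l;m) 3-j factors differ between A and B.
A: triangle coeff Δ(4,2,4) = 1/13860; Σ_t [1,2]: t=1:−1/1440 t=2:+1/240 = 1/288; (3j)²=5/132 [(4 2 4; -3 1 2)], sign=+1
B: triangle coeff Δ(4,2,4) = 1/13860; Σ_t [2,2]: t=2:+1/1440 = 1/1440; (3j)²=7/165 [(4 2 4; -4 1 3)], sign=-1
I_A²/I_B² = (5/132)/(7/165) = 25/28

25/28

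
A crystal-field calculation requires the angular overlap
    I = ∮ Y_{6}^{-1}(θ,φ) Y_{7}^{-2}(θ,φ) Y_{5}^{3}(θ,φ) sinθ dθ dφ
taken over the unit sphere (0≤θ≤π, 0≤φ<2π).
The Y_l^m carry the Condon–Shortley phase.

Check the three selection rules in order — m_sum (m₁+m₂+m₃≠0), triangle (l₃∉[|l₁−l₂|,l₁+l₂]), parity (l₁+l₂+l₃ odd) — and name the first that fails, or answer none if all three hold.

m₁+m₂+m₃ = -1 − 2 + 3 = 0  ✓
triangle: |6−7|=1 ≤ l₃=5 ≤ 6+7=13  ✓
parity: l₁+l₂+l₃ = 18 is even  ✓

none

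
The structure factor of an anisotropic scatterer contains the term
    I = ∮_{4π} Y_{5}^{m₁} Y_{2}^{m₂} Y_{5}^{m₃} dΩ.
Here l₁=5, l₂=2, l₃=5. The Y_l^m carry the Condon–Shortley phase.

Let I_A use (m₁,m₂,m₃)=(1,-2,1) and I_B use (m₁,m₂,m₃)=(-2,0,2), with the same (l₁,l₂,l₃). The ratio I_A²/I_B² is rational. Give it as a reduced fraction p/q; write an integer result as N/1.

25/6

l's match ⇒ only the (l;m) 3-j factors differ between A and B.
A: triangle coeff Δ(5,2,5) = 1/38610; Σ_t [0,0]: t=0:+1/2304 = 1/2304; (3j)²=5/143 [(5 2 5; 1 -2 1)], sign=+1
B: triangle coeff Δ(5,2,5) = 1/38610; Σ_t [0,2]: t=0:+1/20160 t=1:−1/1440 t=2:+1/2880 = -1/3360; (3j)²=6/715 [(5 2 5; -2 0 2)], sign=+1
I_A²/I_B² = (5/143)/(6/715) = 25/6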